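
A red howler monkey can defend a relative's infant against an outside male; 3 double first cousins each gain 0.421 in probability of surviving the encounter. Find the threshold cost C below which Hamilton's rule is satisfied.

0.31575

r to a double first cousin = 1/4 (double first cousins share both grandparent pairs — four paths of length 4: r = 4·(1/2)^4 = 1/4).
Hamilton's rule: n·r·B > C, so the trait is favored while C < n·r·B = 3·0.25·0.421 = 0.31575.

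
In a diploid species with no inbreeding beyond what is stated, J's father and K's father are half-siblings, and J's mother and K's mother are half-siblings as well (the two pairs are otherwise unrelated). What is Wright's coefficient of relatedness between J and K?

0.125

Wright's path rule: contributions from independent ancestry routes add.
J and K are related in two ways: half first cousins through their fathers (r = 1/16) and half first cousins through their mothers (r = 1/16).
r = 1/16 + 1/16 = 1/8 = 0.125.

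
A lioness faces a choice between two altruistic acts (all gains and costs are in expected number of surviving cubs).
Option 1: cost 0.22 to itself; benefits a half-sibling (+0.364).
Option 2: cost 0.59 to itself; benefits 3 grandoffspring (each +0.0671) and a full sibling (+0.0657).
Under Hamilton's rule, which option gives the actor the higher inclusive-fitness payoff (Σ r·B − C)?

Option 1: r to a half-sibling = 0.25.
Option 1: Σ r·B − C = (1·0.25·0.364) − 0.22 = -0.129.
Option 2: r to a grandoffspring = 0.25.
Option 2: r to a full sibling = 0.5.
Option 2: Σ r·B − C = (3·0.25·0.0671 + 1·0.5·0.0657) − 0.59 = -0.506825.
Option 1 has the higher net inclusive-fitness payoff.

Option 1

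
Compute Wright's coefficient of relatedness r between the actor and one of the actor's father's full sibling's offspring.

0.125

Each parent–offspring link contributes a factor of 1/2, and independent paths through distinct common ancestors add.
First cousins share one grandparent pair — two paths of length 4: r = 2·(1/2)^4 = 1/8.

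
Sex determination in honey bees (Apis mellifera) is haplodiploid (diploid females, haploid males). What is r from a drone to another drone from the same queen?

Haploid brothers each carry a random half of the queen's diploid genome, so on average they share half: r = 1/2.

0.5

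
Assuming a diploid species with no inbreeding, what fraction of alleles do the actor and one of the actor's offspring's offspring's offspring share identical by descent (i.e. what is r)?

0.125

Each parent–offspring link contributes a factor of 1/2, and independent paths through distinct common ancestors add.
Three parent–offspring links: r = (1/2)^3 = 1/8.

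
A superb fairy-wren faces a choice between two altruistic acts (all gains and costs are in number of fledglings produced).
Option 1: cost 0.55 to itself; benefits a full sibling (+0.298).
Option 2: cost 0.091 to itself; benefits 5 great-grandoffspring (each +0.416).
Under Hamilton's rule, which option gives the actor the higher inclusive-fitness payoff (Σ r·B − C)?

Option 1: r to a full sibling = 0.5.
Option 1: Σ r·B − C = (1·0.5·0.298) − 0.55 = -0.401.
Option 2: r to a great-grandoffspring = 0.125.
Option 2: Σ r·B − C = (5·0.125·0.416) − 0.091 = 0.169.
Option 2 has the higher net inclusive-fitness payoff.

Option 2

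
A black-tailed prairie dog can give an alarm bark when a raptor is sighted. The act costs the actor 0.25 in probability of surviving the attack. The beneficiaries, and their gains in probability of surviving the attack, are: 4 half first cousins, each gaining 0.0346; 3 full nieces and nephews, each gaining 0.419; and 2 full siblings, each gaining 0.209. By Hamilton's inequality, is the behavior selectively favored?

Yes

Hamilton's rule: the trait is favored when the sum of r·B over every recipient exceeds the actor's cost C.
r to a half first cousin = 1/16 (half first cousins share one grandparent — one path of length 4: r = (1/2)^4 = 1/16).
r to a full niece or nephew = 1/4 (full aunt/uncle↔niece/nephew: two paths of length 3 through the shared grandparent pair: r = 2·(1/2)^3 = 1/4).
r to a full sibling = 1/2 (full sibs share both parents — two paths of length 2: r = 2·(1/2)^2 = 1/2).
Summing one r·B term per recipient: 4·0.0625·0.0346 + 3·0.25·0.419 + 2·0.5·0.209 = 0.5319.
0.5319 > 0.25: the indirect benefit exceeds the cost.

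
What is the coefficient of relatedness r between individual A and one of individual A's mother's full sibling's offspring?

Each parent–offspring link contributes a factor of 1/2, and independent paths through distinct common ancestors add.
First cousins share one grandparent pair — two paths of length 4: r = 2·(1/2)^4 = 1/8.

0.125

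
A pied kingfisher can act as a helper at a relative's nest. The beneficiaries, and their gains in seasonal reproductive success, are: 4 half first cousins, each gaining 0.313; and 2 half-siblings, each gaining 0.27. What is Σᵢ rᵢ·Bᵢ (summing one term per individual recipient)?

0.21325

r to a half first cousin = 1/16 (half first cousins share one grandparent — one path of length 4: r = (1/2)^4 = 1/16).
r to a half-sibling = 1/4 (half-sibs share one parent — one path of length 2: r = (1/2)^2 = 1/4).
Summing one r·B term per recipient: 4·0.0625·0.313 + 2·0.25·0.27 = 0.21325.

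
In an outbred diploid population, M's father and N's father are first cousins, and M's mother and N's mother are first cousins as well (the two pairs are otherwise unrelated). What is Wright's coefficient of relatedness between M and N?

Independent pedigree routes through distinct common ancestors add.
M and N are related in two ways: second cousins through their fathers (r = 1/32) and second cousins through their mothers (r = 1/32).
r = 1/32 + 1/32 = 0.0625.

0.0625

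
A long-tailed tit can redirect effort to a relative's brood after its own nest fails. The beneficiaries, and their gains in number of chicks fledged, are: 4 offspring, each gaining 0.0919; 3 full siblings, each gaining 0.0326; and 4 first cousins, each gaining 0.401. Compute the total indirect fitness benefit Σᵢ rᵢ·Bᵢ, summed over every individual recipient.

r to an offspring = 1/2 (one parent–offspring link: r = (1/2)^1 = 1/2).
r to a full sibling = 0.5 (full sibs share both parents — two paths of length 2: r = 2·(1/2)^2 = 1/2).
r to a first cousin = 1/8 (first cousins share one grandparent pair — two paths of length 4: r = 2·(1/2)^4 = 1/8).
Summing one r·B term per recipient: 4·0.5·0.0919 + 3·0.5·0.0326 + 4·0.125·0.401 = 0.4332.

0.4332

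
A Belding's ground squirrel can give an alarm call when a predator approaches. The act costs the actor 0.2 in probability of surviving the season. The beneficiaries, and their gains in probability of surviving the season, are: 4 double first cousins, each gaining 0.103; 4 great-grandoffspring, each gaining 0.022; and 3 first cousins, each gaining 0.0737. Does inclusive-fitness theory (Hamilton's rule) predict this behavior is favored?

Hamilton's rule: the trait is favored when the sum of r·B over every recipient exceeds the actor's cost C.
r to a double first cousin = 0.25 (double first cousins share both grandparent pairs — four paths of length 4: r = 4·(1/2)^4 = 1/4).
r to a great-grandoffspring = 0.125 (three parent–offspring links: r = (1/2)^3 = 1/8).
r to a first cousin = 0.125 (first cousins share one grandparent pair — two paths of length 4: r = 2·(1/2)^4 = 1/8).
Summing one r·B term per recipient: 4·0.25·0.103 + 4·0.125·0.022 + 3·0.125·0.0737 = 0.1416375.
0.1416375 < 0.2: the indirect benefit is less than the cost.

No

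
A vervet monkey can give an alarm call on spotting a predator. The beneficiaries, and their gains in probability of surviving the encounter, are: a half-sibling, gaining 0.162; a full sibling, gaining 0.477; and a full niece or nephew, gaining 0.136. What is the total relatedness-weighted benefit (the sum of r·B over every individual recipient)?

0.313

r to a half-sibling = 0.25 (half-sibs share one parent — one path of length 2: r = (1/2)^2 = 1/4).
r to a full sibling = 0.5 (full sibs share both parents — two paths of length 2: r = 2·(1/2)^2 = 1/2).
r to a full niece or nephew = 1/4 (full aunt/uncle↔niece/nephew: two paths of length 3 through the shared grandparent pair: r = 2·(1/2)^3 = 1/4).
Summing one r·B term per recipient: 1·0.25·0.162 + 1·0.5·0.477 + 1·0.25·0.136 = 0.313.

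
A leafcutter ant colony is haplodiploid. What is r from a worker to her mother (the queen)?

One meiotic link between diploid queen and diploid daughter: r = 1/2.

0.5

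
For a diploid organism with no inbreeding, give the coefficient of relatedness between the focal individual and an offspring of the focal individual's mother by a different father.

Each parent–offspring link contributes a factor of 1/2, and independent paths through distinct common ancestors add.
Half-sibs share one parent — one path of length 2: r = (1/2)^2 = 1/4.

0.25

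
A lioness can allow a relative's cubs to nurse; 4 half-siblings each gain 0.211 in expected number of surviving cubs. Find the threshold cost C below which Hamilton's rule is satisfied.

r to a half-sibling = 1/4 (half-sibs share one parent — one path of length 2: r = (1/2)^2 = 1/4).
Hamilton's rule: n·r·B > C, so the trait is favored while C < n·r·B = 4·0.25·0.211 = 0.211.

0.211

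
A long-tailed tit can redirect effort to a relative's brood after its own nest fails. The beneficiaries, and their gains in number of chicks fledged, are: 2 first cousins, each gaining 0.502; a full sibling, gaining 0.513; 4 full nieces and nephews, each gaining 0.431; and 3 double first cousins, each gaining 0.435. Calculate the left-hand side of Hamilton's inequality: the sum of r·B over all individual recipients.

1.13925

r to a first cousin = 0.125 (first cousins share one grandparent pair — two paths of length 4: r = 2·(1/2)^4 = 1/8).
r to a full sibling = 0.5 (full sibs share both parents — two paths of length 2: r = 2·(1/2)^2 = 1/2).
r to a full niece or nephew = 1/4 (full aunt/uncle↔niece/nephew: two paths of length 3 through the shared grandparent pair: r = 2·(1/2)^3 = 1/4).
r to a double first cousin = 0.25 (double first cousins share both grandparent pairs — four paths of length 4: r = 4·(1/2)^4 = 1/4).
Summing one r·B term per recipient: 2·0.125·0.502 + 1·0.5·0.513 + 4·0.25·0.431 + 3·0.25·0.435 = 1.13925.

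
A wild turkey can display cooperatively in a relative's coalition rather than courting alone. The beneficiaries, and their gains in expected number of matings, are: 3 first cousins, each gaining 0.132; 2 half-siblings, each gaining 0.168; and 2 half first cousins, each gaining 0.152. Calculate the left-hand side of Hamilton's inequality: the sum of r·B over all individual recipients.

r to a first cousin = 0.125 (first cousins share one grandparent pair — two paths of length 4: r = 2·(1/2)^4 = 1/8).
r to a half-sibling = 0.25 (half-sibs share one parent — one path of length 2: r = (1/2)^2 = 1/4).
r to a half first cousin = 0.0625 (half first cousins share one grandparent — one path of length 4: r = (1/2)^4 = 1/16).
Summing one r·B term per recipient: 3·0.125·0.132 + 2·0.25·0.168 + 2·0.0625·0.152 = 0.1525.

0.1525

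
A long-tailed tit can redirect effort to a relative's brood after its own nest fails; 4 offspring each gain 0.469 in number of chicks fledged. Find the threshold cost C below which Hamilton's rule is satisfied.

r to an offspring = 1/2 (one parent–offspring link: r = (1/2)^1 = 1/2).
Hamilton's rule: n·r·B > C, so the trait is favored while C < n·r·B = 4·0.5·0.469 = 0.938.

0.938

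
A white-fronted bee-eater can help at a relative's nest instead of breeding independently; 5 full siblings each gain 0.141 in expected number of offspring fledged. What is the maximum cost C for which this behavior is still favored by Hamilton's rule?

0.3525

r to a full sibling = 0.5 (full sibs share both parents — two paths of length 2: r = 2·(1/2)^2 = 1/2).
Hamilton's rule: n·r·B > C, so the trait is favored while C < n·r·B = 5·0.5·0.141 = 0.3525.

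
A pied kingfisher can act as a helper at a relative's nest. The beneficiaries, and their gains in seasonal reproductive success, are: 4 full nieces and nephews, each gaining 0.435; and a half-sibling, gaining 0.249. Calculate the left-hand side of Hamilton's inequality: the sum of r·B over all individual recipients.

0.49725

r to a full niece or nephew = 1/4 (full aunt/uncle↔niece/nephew: two paths of length 3 through the shared grandparent pair: r = 2·(1/2)^3 = 1/4).
r to a half-sibling = 0.25 (half-sibs share one parent — one path of length 2: r = (1/2)^2 = 1/4).
Summing one r·B term per recipient: 4·0.25·0.435 + 1·0.25·0.249 = 0.49725.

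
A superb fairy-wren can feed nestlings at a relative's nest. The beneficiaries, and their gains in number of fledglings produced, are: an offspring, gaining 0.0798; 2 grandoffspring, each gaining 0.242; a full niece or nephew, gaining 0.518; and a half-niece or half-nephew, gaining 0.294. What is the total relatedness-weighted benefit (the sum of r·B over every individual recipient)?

r to an offspring = 0.5 (one parent–offspring link: r = (1/2)^1 = 1/2).
r to a grandoffspring = 1/4 (two parent–offspring links: r = (1/2)^2 = 1/4).
r to a full niece or nephew = 0.25 (full aunt/uncle↔niece/nephew: two paths of length 3 through the shared grandparent pair: r = 2·(1/2)^3 = 1/4).
r to a half-niece or half-nephew = 1/8 (half-aunt/uncle↔niece/nephew: one path of length 3: r = (1/2)^3 = 1/8).
Summing one r·B term per recipient: 1·0.5·0.0798 + 2·0.25·0.242 + 1·0.25·0.518 + 1·0.125·0.294 = 0.32715.

0.32715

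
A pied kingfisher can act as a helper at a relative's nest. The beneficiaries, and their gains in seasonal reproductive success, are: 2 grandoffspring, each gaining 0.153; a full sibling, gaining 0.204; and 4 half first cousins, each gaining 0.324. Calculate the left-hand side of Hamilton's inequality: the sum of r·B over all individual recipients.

r to a grandoffspring = 0.25 (two parent–offspring links: r = (1/2)^2 = 1/4).
r to a full sibling = 0.5 (full sibs share both parents — two paths of length 2: r = 2·(1/2)^2 = 1/2).
r to a half first cousin = 0.0625 (half first cousins share one grandparent — one path of length 4: r = (1/2)^4 = 1/16).
Summing one r·B term per recipient: 2·0.25·0.153 + 1·0.5·0.204 + 4·0.0625·0.324 = 0.2595.

0.2595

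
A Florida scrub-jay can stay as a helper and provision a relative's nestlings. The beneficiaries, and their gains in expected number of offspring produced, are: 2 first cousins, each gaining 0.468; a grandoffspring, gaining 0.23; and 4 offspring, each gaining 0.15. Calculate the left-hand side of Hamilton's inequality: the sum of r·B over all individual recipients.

r to a first cousin = 0.125 (first cousins share one grandparent pair — two paths of length 4: r = 2·(1/2)^4 = 1/8).
r to a grandoffspring = 0.25 (two parent–offspring links: r = (1/2)^2 = 1/4).
r to an offspring = 1/2 (one parent–offspring link: r = (1/2)^1 = 1/2).
Summing one r·B term per recipient: 2·0.125·0.468 + 1·0.25·0.23 + 4·0.5·0.15 = 0.4745.

0.4745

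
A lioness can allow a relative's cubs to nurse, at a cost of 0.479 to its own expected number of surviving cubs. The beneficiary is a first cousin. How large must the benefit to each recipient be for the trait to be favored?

r to a first cousin = 0.125 (first cousins share one grandparent pair — two paths of length 4: r = 2·(1/2)^4 = 1/8).
Hamilton's rule with n recipients of equal r: n·r·B > C, so B > C/(n·r) = 0.479/(1·0.125) = 3.832.

3.832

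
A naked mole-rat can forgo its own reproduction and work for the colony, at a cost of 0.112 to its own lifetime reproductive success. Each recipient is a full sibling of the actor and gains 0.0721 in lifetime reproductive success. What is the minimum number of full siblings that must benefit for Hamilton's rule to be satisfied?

4

r to a full sibling = 1/2 (full sibs share both parents — two paths of length 2: r = 2·(1/2)^2 = 1/2).
Hamilton's rule: n·r·B > C  ⇒  n > C/(r·B) = 0.112/(0.5·0.0721) = 3.107.
The smallest integer exceeding 3.107 is 4.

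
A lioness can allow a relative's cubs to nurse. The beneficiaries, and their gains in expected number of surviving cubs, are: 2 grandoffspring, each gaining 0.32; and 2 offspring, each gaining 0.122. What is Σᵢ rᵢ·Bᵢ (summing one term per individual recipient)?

r to a grandoffspring = 0.25 (two parent–offspring links: r = (1/2)^2 = 1/4).
r to an offspring = 0.5 (one parent–offspring link: r = (1/2)^1 = 1/2).
Summing one r·B term per recipient: 2·0.25·0.32 + 2·0.5·0.122 = 0.282.

0.282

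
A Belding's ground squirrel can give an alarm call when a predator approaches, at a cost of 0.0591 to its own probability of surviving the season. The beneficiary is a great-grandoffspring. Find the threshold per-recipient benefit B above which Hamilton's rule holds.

0.4728

r to a great-grandoffspring = 1/8 (three parent–offspring links: r = (1/2)^3 = 1/8).
Hamilton's rule with n recipients of equal r: n·r·B > C, so B > C/(n·r) = 0.0591/(1·0.125) = 0.4728.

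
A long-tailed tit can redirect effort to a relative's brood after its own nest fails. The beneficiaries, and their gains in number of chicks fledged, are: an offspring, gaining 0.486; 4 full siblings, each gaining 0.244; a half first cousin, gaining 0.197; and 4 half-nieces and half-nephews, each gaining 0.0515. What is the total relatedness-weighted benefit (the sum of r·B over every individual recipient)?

r to an offspring = 0.5 (one parent–offspring link: r = (1/2)^1 = 1/2).
r to a full sibling = 1/2 (full sibs share both parents — two paths of length 2: r = 2·(1/2)^2 = 1/2).
r to a half first cousin = 0.0625 (half first cousins share one grandparent — one path of length 4: r = (1/2)^4 = 1/16).
r to a half-niece or half-nephew = 0.125 (half-aunt/uncle↔niece/nephew: one path of length 3: r = (1/2)^3 = 1/8).
Summing one r·B term per recipient: 1·0.5·0.486 + 4·0.5·0.244 + 1·0.0625·0.197 + 4·0.125·0.0515 = 0.7690625.

0.7690625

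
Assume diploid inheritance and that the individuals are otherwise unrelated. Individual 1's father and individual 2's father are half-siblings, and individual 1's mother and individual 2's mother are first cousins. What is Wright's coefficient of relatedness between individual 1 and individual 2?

0.09375

Independent pedigree routes through distinct common ancestors add.
Individual 1 and individual 2 are related in two ways: half first cousins through their fathers (r = 1/16) and second cousins through their mothers (r = 1/32).
r = 1/16 + 1/32 = 0.09375.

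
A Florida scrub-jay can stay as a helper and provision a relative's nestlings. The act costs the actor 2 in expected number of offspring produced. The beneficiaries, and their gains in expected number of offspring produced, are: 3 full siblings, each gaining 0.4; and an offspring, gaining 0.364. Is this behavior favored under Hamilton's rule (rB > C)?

No

Hamilton's rule: the trait is favored when the sum of r·B over every recipient exceeds the actor's cost C.
r to a full sibling = 1/2 (full sibs share both parents — two paths of length 2: r = 2·(1/2)^2 = 1/2).
r to an offspring = 0.5 (one parent–offspring link: r = (1/2)^1 = 1/2).
Summing one r·B term per recipient: 3·0.5·0.4 + 1·0.5·0.364 = 0.782.
0.782 < 2: the indirect benefit is less than the cost.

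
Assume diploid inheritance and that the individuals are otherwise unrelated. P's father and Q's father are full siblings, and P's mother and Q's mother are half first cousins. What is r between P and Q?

Relatedness sums over independent paths through distinct common ancestors.
P and Q are related in two ways: first cousins through their fathers (r = 1/8) and half second cousins through their mothers (r = 1/64).
r = 1/8 + 1/64 = 9/64 = 0.140625.

0.140625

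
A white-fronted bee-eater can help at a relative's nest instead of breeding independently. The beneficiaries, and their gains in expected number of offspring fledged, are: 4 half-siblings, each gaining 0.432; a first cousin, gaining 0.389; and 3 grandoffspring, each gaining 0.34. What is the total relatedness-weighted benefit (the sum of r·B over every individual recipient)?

0.735625

r to a half-sibling = 0.25 (half-sibs share one parent — one path of length 2: r = (1/2)^2 = 1/4).
r to a first cousin = 0.125 (first cousins share one grandparent pair — two paths of length 4: r = 2·(1/2)^4 = 1/8).
r to a grandoffspring = 1/4 (two parent–offspring links: r = (1/2)^2 = 1/4).
Summing one r·B term per recipient: 4·0.25·0.432 + 1·0.125·0.389 + 3·0.25·0.34 = 0.735625.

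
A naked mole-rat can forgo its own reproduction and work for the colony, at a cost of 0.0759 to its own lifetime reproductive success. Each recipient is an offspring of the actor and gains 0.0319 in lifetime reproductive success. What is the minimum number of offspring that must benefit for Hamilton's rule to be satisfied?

5

r to an offspring = 1/2 (one parent–offspring link: r = (1/2)^1 = 1/2).
Hamilton's rule: n·r·B > C  ⇒  n > C/(r·B) = 0.0759/(0.5·0.0319) = 4.759.
The smallest integer exceeding 4.759 is 5.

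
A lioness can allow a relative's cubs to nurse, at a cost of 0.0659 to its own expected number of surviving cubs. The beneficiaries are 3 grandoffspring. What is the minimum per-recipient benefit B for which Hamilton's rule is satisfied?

0.0879

r to a grandoffspring = 0.25 (two parent–offspring links: r = (1/2)^2 = 1/4).
Hamilton's rule with n recipients of equal r: n·r·B > C, so B > C/(n·r) = 0.0659/(3·0.25) = 0.0879.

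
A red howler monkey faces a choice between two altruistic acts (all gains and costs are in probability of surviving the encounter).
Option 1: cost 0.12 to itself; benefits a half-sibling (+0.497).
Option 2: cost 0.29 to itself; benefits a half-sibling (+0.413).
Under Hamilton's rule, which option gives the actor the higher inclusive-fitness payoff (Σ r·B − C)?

Option 1

Option 1: r to a half-sibling = 0.25.
Option 1: Σ r·B − C = (1·0.25·0.497) − 0.12 = 0.00425.
Option 2: r to a half-sibling = 0.25.
Option 2: Σ r·B − C = (1·0.25·0.413) − 0.29 = -0.18675.
Option 1 has the higher net inclusive-fitness payoff.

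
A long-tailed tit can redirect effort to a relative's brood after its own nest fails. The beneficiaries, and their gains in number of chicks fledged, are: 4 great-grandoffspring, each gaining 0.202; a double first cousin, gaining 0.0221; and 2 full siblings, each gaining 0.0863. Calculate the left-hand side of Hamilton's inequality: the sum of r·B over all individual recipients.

0.192825

r to a great-grandoffspring = 0.125 (three parent–offspring links: r = (1/2)^3 = 1/8).
r to a double first cousin = 1/4 (double first cousins share both grandparent pairs — four paths of length 4: r = 4·(1/2)^4 = 1/4).
r to a full sibling = 1/2 (full sibs share both parents — two paths of length 2: r = 2·(1/2)^2 = 1/2).
Summing one r·B term per recipient: 4·0.125·0.202 + 1·0.25·0.0221 + 2·0.5·0.0863 = 0.192825.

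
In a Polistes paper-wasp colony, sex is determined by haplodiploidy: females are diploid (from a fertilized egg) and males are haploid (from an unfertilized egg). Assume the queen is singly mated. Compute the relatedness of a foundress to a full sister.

Haplodiploid full sisters inherit their father's entire haploid genome identically (contributing 1/2) and on average half of their mother's contribution (1/2 · 1/2 = 1/4); r = 1/2 + 1/4 = 3/4.

0.75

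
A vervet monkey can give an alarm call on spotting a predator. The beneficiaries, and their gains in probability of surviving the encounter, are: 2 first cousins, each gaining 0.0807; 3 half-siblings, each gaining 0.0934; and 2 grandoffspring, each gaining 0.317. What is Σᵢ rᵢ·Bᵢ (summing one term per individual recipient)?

0.248725

r to a first cousin = 1/8 (first cousins share one grandparent pair — two paths of length 4: r = 2·(1/2)^4 = 1/8).
r to a half-sibling = 1/4 (half-sibs share one parent — one path of length 2: r = (1/2)^2 = 1/4).
r to a grandoffspring = 1/4 (two parent–offspring links: r = (1/2)^2 = 1/4).
Summing one r·B term per recipient: 2·0.125·0.0807 + 3·0.25·0.0934 + 2·0.25·0.317 = 0.248725.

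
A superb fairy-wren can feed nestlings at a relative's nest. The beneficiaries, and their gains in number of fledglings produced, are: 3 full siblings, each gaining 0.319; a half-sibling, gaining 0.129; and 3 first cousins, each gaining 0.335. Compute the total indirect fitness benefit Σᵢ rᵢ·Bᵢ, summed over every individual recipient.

r to a full sibling = 0.5 (full sibs share both parents — two paths of length 2: r = 2·(1/2)^2 = 1/2).
r to a half-sibling = 1/4 (half-sibs share one parent — one path of length 2: r = (1/2)^2 = 1/4).
r to a first cousin = 1/8 (first cousins share one grandparent pair — two paths of length 4: r = 2·(1/2)^4 = 1/8).
Summing one r·B term per recipient: 3·0.5·0.319 + 1·0.25·0.129 + 3·0.125·0.335 = 0.636375.

0.636375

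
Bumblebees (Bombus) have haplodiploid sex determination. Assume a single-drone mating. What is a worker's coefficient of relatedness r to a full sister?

Haplodiploid full sisters inherit their father's entire haploid genome identically (contributing 1/2) and on average half of their mother's contribution (1/2 · 1/2 = 1/4); r = 1/2 + 1/4 = 3/4.

0.75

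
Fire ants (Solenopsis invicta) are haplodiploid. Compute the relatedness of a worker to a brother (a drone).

Her haploid brother carries none of their father's genes and a random half of their mother's genome; that half matches the maternal half of her own genome with probability 1/2: r = 1/2 · 1/2 = 1/4.

0.25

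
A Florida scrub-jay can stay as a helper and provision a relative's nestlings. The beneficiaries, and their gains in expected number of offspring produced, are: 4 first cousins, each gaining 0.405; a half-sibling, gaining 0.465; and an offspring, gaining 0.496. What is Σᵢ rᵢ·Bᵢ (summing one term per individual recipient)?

r to a first cousin = 1/8 (first cousins share one grandparent pair — two paths of length 4: r = 2·(1/2)^4 = 1/8).
r to a half-sibling = 0.25 (half-sibs share one parent — one path of length 2: r = (1/2)^2 = 1/4).
r to an offspring = 0.5 (one parent–offspring link: r = (1/2)^1 = 1/2).
Summing one r·B term per recipient: 4·0.125·0.405 + 1·0.25·0.465 + 1·0.5·0.496 = 0.56675.

0.56675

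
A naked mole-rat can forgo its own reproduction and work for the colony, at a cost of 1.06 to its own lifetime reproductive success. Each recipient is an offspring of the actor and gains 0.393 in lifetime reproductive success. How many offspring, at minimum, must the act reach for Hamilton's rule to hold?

r to an offspring = 1/2 (one parent–offspring link: r = (1/2)^1 = 1/2).
Hamilton's rule: n·r·B > C  ⇒  n > C/(r·B) = 1.06/(0.5·0.393) = 5.394.
The smallest integer exceeding 5.394 is 6.

6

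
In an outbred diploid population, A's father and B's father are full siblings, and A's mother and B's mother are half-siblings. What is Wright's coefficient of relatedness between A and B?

0.1875

With two independent routes of shared ancestry, r is the sum of the two contributions.
A and B are related in two ways: first cousins through their fathers (r = 1/8) and half first cousins through their mothers (r = 1/16).
r = 1/8 + 1/16 = 3/16 = 0.1875.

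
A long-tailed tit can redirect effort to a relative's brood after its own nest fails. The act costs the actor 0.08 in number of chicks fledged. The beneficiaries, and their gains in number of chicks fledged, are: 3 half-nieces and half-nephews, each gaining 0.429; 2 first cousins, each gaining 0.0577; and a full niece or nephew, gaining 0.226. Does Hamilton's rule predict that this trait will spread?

Yes

Hamilton's rule: the trait is favored when the sum of r·B over every recipient exceeds the actor's cost C.
r to a half-niece or half-nephew = 1/8 (half-aunt/uncle↔niece/nephew: one path of length 3: r = (1/2)^3 = 1/8).
r to a first cousin = 0.125 (first cousins share one grandparent pair — two paths of length 4: r = 2·(1/2)^4 = 1/8).
r to a full niece or nephew = 1/4 (full aunt/uncle↔niece/nephew: two paths of length 3 through the shared grandparent pair: r = 2·(1/2)^3 = 1/4).
Summing one r·B term per recipient: 3·0.125·0.429 + 2·0.125·0.0577 + 1·0.25·0.226 = 0.2318.
0.2318 > 0.08: the indirect benefit exceeds the cost.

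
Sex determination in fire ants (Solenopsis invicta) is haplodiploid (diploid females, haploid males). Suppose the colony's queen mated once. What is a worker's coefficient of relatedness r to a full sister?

0.75

Haplodiploid full sisters inherit their father's entire haploid genome identically (contributing 1/2) and on average half of their mother's contribution (1/2 · 1/2 = 1/4); r = 1/2 + 1/4 = 3/4.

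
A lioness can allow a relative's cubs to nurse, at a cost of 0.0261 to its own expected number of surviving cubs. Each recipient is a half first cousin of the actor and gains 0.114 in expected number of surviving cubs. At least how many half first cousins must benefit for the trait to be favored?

4

r to a half first cousin = 1/16 (half first cousins share one grandparent — one path of length 4: r = (1/2)^4 = 1/16).
Hamilton's rule: n·r·B > C  ⇒  n > C/(r·B) = 0.0261/(0.0625·0.114) = 3.663.
The smallest integer exceeding 3.663 is 4.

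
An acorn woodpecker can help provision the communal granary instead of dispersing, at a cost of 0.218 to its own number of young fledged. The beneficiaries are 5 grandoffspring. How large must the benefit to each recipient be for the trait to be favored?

0.1744

r to a grandoffspring = 0.25 (two parent–offspring links: r = (1/2)^2 = 1/4).
Hamilton's rule with n recipients of equal r: n·r·B > C, so B > C/(n·r) = 0.218/(5·0.25) = 0.1744.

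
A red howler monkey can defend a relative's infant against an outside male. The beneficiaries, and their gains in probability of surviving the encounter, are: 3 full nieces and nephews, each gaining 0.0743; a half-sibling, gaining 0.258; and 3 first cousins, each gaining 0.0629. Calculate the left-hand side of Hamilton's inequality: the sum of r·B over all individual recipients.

r to a full niece or nephew = 0.25 (full aunt/uncle↔niece/nephew: two paths of length 3 through the shared grandparent pair: r = 2·(1/2)^3 = 1/4).
r to a half-sibling = 0.25 (half-sibs share one parent — one path of length 2: r = (1/2)^2 = 1/4).
r to a first cousin = 1/8 (first cousins share one grandparent pair — two paths of length 4: r = 2·(1/2)^4 = 1/8).
Summing one r·B term per recipient: 3·0.25·0.0743 + 1·0.25·0.258 + 3·0.125·0.0629 = 0.1438125.

0.1438125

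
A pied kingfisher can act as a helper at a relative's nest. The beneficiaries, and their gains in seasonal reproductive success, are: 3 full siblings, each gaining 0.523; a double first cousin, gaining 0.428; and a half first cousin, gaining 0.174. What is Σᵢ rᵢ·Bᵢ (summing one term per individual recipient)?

r to a full sibling = 0.5 (full sibs share both parents — two paths of length 2: r = 2·(1/2)^2 = 1/2).
r to a double first cousin = 0.25 (double first cousins share both grandparent pairs — four paths of length 4: r = 4·(1/2)^4 = 1/4).
r to a half first cousin = 1/16 (half first cousins share one grandparent — one path of length 4: r = (1/2)^4 = 1/16).
Summing one r·B term per recipient: 3·0.5·0.523 + 1·0.25·0.428 + 1·0.0625·0.174 = 0.902375.

0.902375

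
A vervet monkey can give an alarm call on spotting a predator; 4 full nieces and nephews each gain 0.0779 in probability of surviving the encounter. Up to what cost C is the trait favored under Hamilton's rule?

0.0779

r to a full niece or nephew = 1/4 (full aunt/uncle↔niece/nephew: two paths of length 3 through the shared grandparent pair: r = 2·(1/2)^3 = 1/4).
Hamilton's rule: n·r·B > C, so the trait is favored while C < n·r·B = 4·0.25·0.0779 = 0.0779.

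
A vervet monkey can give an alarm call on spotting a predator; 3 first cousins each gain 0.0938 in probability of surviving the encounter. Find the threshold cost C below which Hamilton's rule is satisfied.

r to a first cousin = 1/8 (first cousins share one grandparent pair — two paths of length 4: r = 2·(1/2)^4 = 1/8).
Hamilton's rule: n·r·B > C, so the trait is favored while C < n·r·B = 3·0.125·0.0938 = 0.035175.

0.035175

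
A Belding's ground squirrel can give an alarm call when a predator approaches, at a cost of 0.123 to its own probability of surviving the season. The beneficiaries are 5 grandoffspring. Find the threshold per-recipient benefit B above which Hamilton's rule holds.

0.0984

r to a grandoffspring = 1/4 (two parent–offspring links: r = (1/2)^2 = 1/4).
Hamilton's rule with n recipients of equal r: n·r·B > C, so B > C/(n·r) = 0.123/(5·0.25) = 0.0984.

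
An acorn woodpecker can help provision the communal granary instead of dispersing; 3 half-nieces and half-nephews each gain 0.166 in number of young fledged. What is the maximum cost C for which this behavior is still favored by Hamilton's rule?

0.06225

r to a half-niece or half-nephew = 1/8 (half-aunt/uncle↔niece/nephew: one path of length 3: r = (1/2)^3 = 1/8).
Hamilton's rule: n·r·B > C, so the trait is favored while C < n·r·B = 3·0.125·0.166 = 0.06225.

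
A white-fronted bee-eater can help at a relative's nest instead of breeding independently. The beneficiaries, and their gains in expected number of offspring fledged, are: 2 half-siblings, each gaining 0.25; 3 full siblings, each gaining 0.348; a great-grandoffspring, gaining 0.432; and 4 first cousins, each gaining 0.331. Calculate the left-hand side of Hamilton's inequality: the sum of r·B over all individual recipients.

0.8665

r to a half-sibling = 0.25 (half-sibs share one parent — one path of length 2: r = (1/2)^2 = 1/4).
r to a full sibling = 1/2 (full sibs share both parents — two paths of length 2: r = 2·(1/2)^2 = 1/2).
r to a great-grandoffspring = 1/8 (three parent–offspring links: r = (1/2)^3 = 1/8).
r to a first cousin = 0.125 (first cousins share one grandparent pair — two paths of length 4: r = 2·(1/2)^4 = 1/8).
Summing one r·B term per recipient: 2·0.25·0.25 + 3·0.5·0.348 + 1·0.125·0.432 + 4·0.125·0.331 = 0.8665.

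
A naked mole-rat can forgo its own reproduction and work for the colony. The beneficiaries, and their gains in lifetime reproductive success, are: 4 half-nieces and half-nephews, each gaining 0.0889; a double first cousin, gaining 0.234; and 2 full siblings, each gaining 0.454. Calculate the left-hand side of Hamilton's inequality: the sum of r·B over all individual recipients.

r to a half-niece or half-nephew = 1/8 (half-aunt/uncle↔niece/nephew: one path of length 3: r = (1/2)^3 = 1/8).
r to a double first cousin = 0.25 (double first cousins share both grandparent pairs — four paths of length 4: r = 4·(1/2)^4 = 1/4).
r to a full sibling = 0.5 (full sibs share both parents — two paths of length 2: r = 2·(1/2)^2 = 1/2).
Summing one r·B term per recipient: 4·0.125·0.0889 + 1·0.25·0.234 + 2·0.5·0.454 = 0.55695.

0.55695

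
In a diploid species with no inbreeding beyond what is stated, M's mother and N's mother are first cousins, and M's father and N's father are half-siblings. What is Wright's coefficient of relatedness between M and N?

0.09375

Relatedness sums over independent paths through distinct common ancestors.
M and N are related in two ways: second cousins through their mothers (r = 1/32) and half first cousins through their fathers (r = 1/16).
r = 1/32 + 1/16 = 0.09375.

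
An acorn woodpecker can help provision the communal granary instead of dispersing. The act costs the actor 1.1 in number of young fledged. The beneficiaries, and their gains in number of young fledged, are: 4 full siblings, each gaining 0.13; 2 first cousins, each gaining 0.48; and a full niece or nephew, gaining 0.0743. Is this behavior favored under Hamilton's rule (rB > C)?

No

Hamilton's rule: the trait is favored when the sum of r·B over every recipient exceeds the actor's cost C.
r to a full sibling = 0.5 (full sibs share both parents — two paths of length 2: r = 2·(1/2)^2 = 1/2).
r to a first cousin = 1/8 (first cousins share one grandparent pair — two paths of length 4: r = 2·(1/2)^4 = 1/8).
r to a full niece or nephew = 1/4 (full aunt/uncle↔niece/nephew: two paths of length 3 through the shared grandparent pair: r = 2·(1/2)^3 = 1/4).
Summing one r·B term per recipient: 4·0.5·0.13 + 2·0.125·0.48 + 1·0.25·0.0743 = 0.398575.
0.398575 < 1.1: the indirect benefit is less than the cost.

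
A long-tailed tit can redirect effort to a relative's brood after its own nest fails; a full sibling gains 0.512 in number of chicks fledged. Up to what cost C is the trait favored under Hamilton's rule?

r to a full sibling = 1/2 (full sibs share both parents — two paths of length 2: r = 2·(1/2)^2 = 1/2).
Hamilton's rule: n·r·B > C, so the trait is favored while C < n·r·B = 1·0.5·0.512 = 0.256.

0.256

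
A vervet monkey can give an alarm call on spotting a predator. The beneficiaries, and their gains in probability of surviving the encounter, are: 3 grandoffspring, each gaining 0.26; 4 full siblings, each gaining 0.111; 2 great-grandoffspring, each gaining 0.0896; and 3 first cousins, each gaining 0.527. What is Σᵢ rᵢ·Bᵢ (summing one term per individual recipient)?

r to a grandoffspring = 1/4 (two parent–offspring links: r = (1/2)^2 = 1/4).
r to a full sibling = 1/2 (full sibs share both parents — two paths of length 2: r = 2·(1/2)^2 = 1/2).
r to a great-grandoffspring = 1/8 (three parent–offspring links: r = (1/2)^3 = 1/8).
r to a first cousin = 0.125 (first cousins share one grandparent pair — two paths of length 4: r = 2·(1/2)^4 = 1/8).
Summing one r·B term per recipient: 3·0.25·0.26 + 4·0.5·0.111 + 2·0.125·0.0896 + 3·0.125·0.527 = 0.637025.

0.637025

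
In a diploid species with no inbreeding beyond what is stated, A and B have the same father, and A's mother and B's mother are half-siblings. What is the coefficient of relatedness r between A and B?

0.3125

Independent pedigree routes through distinct common ancestors add.
A and B are related in two ways: half-sibs through their shared father (r = 1/4) and half first cousins through their mothers (r = 1/16).
r = 1/4 + 1/16 = 0.3125.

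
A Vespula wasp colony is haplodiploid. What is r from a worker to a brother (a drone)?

Her haploid brother carries none of their father's genes and a random half of their mother's genome; that half matches the maternal half of her own genome with probability 1/2: r = 1/2 · 1/2 = 1/4.

0.25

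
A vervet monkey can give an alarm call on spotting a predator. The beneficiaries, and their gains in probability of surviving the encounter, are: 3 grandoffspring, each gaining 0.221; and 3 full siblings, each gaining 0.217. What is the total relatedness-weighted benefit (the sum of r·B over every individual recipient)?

r to a grandoffspring = 1/4 (two parent–offspring links: r = (1/2)^2 = 1/4).
r to a full sibling = 1/2 (full sibs share both parents — two paths of length 2: r = 2·(1/2)^2 = 1/2).
Summing one r·B term per recipient: 3·0.25·0.221 + 3·0.5·0.217 = 0.49125.

0.49125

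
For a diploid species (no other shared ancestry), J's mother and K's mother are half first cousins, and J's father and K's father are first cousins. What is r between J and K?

0.046875

With two independent routes of shared ancestry, r is the sum of the two contributions.
J and K are related in two ways: half second cousins through their mothers (r = 1/64) and second cousins through their fathers (r = 1/32).
r = 1/64 + 1/32 = 3/64 = 0.046875.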